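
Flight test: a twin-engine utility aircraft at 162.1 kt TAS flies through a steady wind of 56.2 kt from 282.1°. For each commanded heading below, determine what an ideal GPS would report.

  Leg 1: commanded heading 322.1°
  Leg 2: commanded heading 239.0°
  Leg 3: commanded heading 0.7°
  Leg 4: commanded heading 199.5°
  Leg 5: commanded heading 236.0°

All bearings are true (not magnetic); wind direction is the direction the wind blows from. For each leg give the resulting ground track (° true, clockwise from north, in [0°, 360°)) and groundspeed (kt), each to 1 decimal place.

Leg 1: track=339.0°, groundspeed=124.4 kt
Leg 2: track=221.4°, groundspeed=127.0 kt
Leg 3: track=20.7°, groundspeed=160.7 kt
Leg 4: track=179.7°, groundspeed=164.6 kt
Leg 5: track=217.8°, groundspeed=129.6 kt

Leg 1: heading 322.1°; drift +16.9° → track 339.0°, groundspeed 124.4 kt
Leg 2: heading 239.0°; drift -17.6° → track 221.4°, groundspeed 127.0 kt
Leg 3: heading 0.7°; drift +20.0° → track 20.7°, groundspeed 160.7 kt
Leg 4: heading 199.5°; drift -19.8° → track 179.7°, groundspeed 164.6 kt
Leg 5: heading 236.0°; drift -18.2° → track 217.8°, groundspeed 129.6 kt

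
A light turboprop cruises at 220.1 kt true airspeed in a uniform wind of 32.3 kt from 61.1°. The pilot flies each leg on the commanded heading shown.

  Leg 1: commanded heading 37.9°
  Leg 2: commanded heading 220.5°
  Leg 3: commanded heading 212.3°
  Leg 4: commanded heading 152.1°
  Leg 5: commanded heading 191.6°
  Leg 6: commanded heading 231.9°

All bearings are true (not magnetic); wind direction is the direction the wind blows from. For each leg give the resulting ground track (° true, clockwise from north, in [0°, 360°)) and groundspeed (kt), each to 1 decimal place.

Leg 1: heading 37.9°; drift -3.8° → track 34.1°, groundspeed 190.8 kt
Leg 2: heading 220.5°; drift +2.6° → track 223.1°, groundspeed 250.6 kt
Leg 3: heading 212.3°; drift +3.6° → track 215.9°, groundspeed 248.9 kt
Leg 4: heading 152.1°; drift +8.3° → track 160.4°, groundspeed 223.0 kt
Leg 5: heading 191.6°; drift +5.8° → track 197.4°, groundspeed 242.3 kt
Leg 6: heading 231.9°; drift +1.2° → track 233.1°, groundspeed 252.0 kt

Leg 1: track=34.1°, groundspeed=190.8 kt
Leg 2: track=223.1°, groundspeed=250.6 kt
Leg 3: track=215.9°, groundspeed=248.9 kt
Leg 4: track=160.4°, groundspeed=223.0 kt
Leg 5: track=197.4°, groundspeed=242.3 kt
Leg 6: track=233.1°, groundspeed=252.0 kt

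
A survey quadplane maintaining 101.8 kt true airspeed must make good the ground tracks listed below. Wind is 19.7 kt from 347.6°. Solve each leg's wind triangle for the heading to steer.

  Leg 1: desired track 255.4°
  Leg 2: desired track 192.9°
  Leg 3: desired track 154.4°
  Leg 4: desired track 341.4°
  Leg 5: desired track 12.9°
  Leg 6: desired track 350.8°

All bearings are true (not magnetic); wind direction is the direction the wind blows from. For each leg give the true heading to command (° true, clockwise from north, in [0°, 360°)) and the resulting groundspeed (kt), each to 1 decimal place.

Leg 1: heading=266.5°, groundspeed=100.6 kt
Leg 2: heading=197.6°, groundspeed=119.3 kt
Leg 3: heading=151.9°, groundspeed=120.9 kt
Leg 4: heading=342.6°, groundspeed=82.2 kt
Leg 5: heading=8.2°, groundspeed=83.6 kt
Leg 6: heading=350.2°, groundspeed=82.1 kt

Leg 1: desired track 255.4°; wind correction +11.1° → command heading 266.5°, groundspeed 100.6 kt
Leg 2: desired track 192.9°; wind correction +4.7° → command heading 197.6°, groundspeed 119.3 kt
Leg 3: desired track 154.4°; wind correction -2.5° → command heading 151.9°, groundspeed 120.9 kt
Leg 4: desired track 341.4°; wind correction +1.2° → command heading 342.6°, groundspeed 82.2 kt
Leg 5: desired track 12.9°; wind correction -4.7° → command heading 8.2°, groundspeed 83.6 kt
Leg 6: desired track 350.8°; wind correction -0.6° → command heading 350.2°, groundspeed 82.1 kt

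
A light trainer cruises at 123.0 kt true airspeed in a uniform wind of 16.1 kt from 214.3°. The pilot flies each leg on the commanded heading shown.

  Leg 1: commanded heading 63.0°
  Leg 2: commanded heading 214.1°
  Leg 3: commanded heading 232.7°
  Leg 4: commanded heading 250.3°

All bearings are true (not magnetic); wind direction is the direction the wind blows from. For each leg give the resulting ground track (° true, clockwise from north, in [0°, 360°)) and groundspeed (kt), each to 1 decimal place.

Leg 1: heading 63.0°; drift -3.2° → track 59.8°, groundspeed 137.3 kt
Leg 2: heading 214.1°; drift +0.0° → track 214.1°, groundspeed 106.9 kt
Leg 3: heading 232.7°; drift +2.7° → track 235.4°, groundspeed 107.8 kt
Leg 4: heading 250.3°; drift +4.9° → track 255.2°, groundspeed 110.4 kt

Leg 1: track=59.8°, groundspeed=137.3 kt
Leg 2: track=214.1°, groundspeed=106.9 kt
Leg 3: track=235.4°, groundspeed=107.8 kt
Leg 4: track=255.2°, groundspeed=110.4 kt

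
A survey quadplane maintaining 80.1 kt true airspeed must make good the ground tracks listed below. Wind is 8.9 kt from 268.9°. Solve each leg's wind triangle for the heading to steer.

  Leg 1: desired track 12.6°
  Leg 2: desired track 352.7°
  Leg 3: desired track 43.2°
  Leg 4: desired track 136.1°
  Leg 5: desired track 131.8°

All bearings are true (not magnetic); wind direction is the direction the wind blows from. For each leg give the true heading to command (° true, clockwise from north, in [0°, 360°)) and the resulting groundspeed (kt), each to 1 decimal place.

Leg 1: heading=6.4°, groundspeed=81.7 kt
Leg 2: heading=346.4°, groundspeed=78.6 kt
Leg 3: heading=38.6°, groundspeed=86.1 kt
Leg 4: heading=140.8°, groundspeed=85.9 kt
Leg 5: heading=136.1°, groundspeed=86.4 kt

Leg 1: desired track 12.6°; wind correction -6.2° → command heading 6.4°, groundspeed 81.7 kt
Leg 2: desired track 352.7°; wind correction -6.3° → command heading 346.4°, groundspeed 78.6 kt
Leg 3: desired track 43.2°; wind correction -4.6° → command heading 38.6°, groundspeed 86.1 kt
Leg 4: desired track 136.1°; wind correction +4.7° → command heading 140.8°, groundspeed 85.9 kt
Leg 5: desired track 131.8°; wind correction +4.3° → command heading 136.1°, groundspeed 86.4 kt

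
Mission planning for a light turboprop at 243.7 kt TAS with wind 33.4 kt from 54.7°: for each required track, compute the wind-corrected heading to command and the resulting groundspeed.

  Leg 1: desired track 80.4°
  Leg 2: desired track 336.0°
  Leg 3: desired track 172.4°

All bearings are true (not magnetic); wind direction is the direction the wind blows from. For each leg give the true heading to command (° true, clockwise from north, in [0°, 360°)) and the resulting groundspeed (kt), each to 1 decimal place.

Leg 1: heading=77.0°, groundspeed=213.2 kt
Leg 2: heading=343.7°, groundspeed=234.9 kt
Leg 3: heading=165.4°, groundspeed=257.4 kt

Leg 1: desired track 80.4°; wind correction -3.4° → command heading 77.0°, groundspeed 213.2 kt
Leg 2: desired track 336.0°; wind correction +7.7° → command heading 343.7°, groundspeed 234.9 kt
Leg 3: desired track 172.4°; wind correction -7.0° → command heading 165.4°, groundspeed 257.4 kt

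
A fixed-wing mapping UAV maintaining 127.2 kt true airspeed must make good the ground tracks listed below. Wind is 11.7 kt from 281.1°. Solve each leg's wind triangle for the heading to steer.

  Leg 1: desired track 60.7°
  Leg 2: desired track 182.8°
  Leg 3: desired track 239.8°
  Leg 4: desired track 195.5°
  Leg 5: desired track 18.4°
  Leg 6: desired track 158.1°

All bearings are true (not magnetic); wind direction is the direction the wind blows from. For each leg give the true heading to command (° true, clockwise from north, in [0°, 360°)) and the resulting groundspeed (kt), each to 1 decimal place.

Leg 1: heading=57.3°, groundspeed=135.9 kt
Leg 2: heading=188.0°, groundspeed=128.4 kt
Leg 3: heading=243.3°, groundspeed=118.2 kt
Leg 4: heading=200.8°, groundspeed=125.8 kt
Leg 5: heading=13.2°, groundspeed=128.2 kt
Leg 6: heading=162.5°, groundspeed=133.2 kt

Leg 1: desired track 60.7°; wind correction -3.4° → command heading 57.3°, groundspeed 135.9 kt
Leg 2: desired track 182.8°; wind correction +5.2° → command heading 188.0°, groundspeed 128.4 kt
Leg 3: desired track 239.8°; wind correction +3.5° → command heading 243.3°, groundspeed 118.2 kt
Leg 4: desired track 195.5°; wind correction +5.3° → command heading 200.8°, groundspeed 125.8 kt
Leg 5: desired track 18.4°; wind correction -5.2° → command heading 13.2°, groundspeed 128.2 kt
Leg 6: desired track 158.1°; wind correction +4.4° → command heading 162.5°, groundspeed 133.2 kt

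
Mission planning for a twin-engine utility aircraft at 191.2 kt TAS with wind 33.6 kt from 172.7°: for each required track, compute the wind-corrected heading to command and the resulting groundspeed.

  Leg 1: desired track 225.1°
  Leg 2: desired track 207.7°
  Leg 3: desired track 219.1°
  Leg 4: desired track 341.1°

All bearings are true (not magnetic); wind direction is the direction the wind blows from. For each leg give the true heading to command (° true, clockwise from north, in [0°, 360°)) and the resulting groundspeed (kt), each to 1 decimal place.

Leg 1: desired track 225.1°; wind correction -8.0° → command heading 217.1°, groundspeed 168.8 kt
Leg 2: desired track 207.7°; wind correction -5.8° → command heading 201.9°, groundspeed 162.7 kt
Leg 3: desired track 219.1°; wind correction -7.3° → command heading 211.8°, groundspeed 166.5 kt
Leg 4: desired track 341.1°; wind correction -2.0° → command heading 339.1°, groundspeed 224.0 kt

Leg 1: heading=217.1°, groundspeed=168.8 kt
Leg 2: heading=201.9°, groundspeed=162.7 kt
Leg 3: heading=211.8°, groundspeed=166.5 kt
Leg 4: heading=339.1°, groundspeed=224.0 kt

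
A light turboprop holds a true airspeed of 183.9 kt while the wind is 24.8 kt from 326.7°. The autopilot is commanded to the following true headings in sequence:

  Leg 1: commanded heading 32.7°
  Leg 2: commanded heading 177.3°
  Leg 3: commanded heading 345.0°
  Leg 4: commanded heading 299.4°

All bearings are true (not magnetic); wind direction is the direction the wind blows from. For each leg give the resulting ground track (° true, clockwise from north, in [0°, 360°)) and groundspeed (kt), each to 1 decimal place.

Leg 1: track=40.1°, groundspeed=175.3 kt
Leg 2: track=173.8°, groundspeed=205.6 kt
Leg 3: track=347.8°, groundspeed=160.5 kt
Leg 4: track=295.4°, groundspeed=162.3 kt

Leg 1: heading 32.7°; drift +7.4° → track 40.1°, groundspeed 175.3 kt
Leg 2: heading 177.3°; drift -3.5° → track 173.8°, groundspeed 205.6 kt
Leg 3: heading 345.0°; drift +2.8° → track 347.8°, groundspeed 160.5 kt
Leg 4: heading 299.4°; drift -4.0° → track 295.4°, groundspeed 162.3 kt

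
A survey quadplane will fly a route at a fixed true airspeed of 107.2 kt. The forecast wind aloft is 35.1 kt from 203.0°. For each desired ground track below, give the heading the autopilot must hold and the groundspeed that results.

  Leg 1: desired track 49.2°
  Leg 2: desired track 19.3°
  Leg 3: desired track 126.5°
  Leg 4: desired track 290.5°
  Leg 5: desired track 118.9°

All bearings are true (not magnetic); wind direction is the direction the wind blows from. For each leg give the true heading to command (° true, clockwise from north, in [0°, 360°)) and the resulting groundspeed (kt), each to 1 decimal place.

Leg 1: desired track 49.2°; wind correction +8.3° → command heading 57.5°, groundspeed 137.6 kt
Leg 2: desired track 19.3°; wind correction -1.2° → command heading 18.1°, groundspeed 142.2 kt
Leg 3: desired track 126.5°; wind correction +18.6° → command heading 145.1°, groundspeed 93.4 kt
Leg 4: desired track 290.5°; wind correction -19.1° → command heading 271.4°, groundspeed 99.8 kt
Leg 5: desired track 118.9°; wind correction +19.0° → command heading 137.9°, groundspeed 97.7 kt

Leg 1: heading=57.5°, groundspeed=137.6 kt
Leg 2: heading=18.1°, groundspeed=142.2 kt
Leg 3: heading=145.1°, groundspeed=93.4 kt
Leg 4: heading=271.4°, groundspeed=99.8 kt
Leg 5: heading=137.9°, groundspeed=97.7 kt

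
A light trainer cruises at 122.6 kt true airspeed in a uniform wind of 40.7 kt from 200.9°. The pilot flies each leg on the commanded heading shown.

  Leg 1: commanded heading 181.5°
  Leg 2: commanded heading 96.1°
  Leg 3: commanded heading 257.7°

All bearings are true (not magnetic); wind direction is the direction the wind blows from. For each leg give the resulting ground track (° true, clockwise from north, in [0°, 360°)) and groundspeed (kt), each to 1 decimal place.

Leg 1: track=172.4°, groundspeed=85.3 kt
Leg 2: track=79.6°, groundspeed=138.7 kt
Leg 3: track=276.5°, groundspeed=105.9 kt

Leg 1: heading 181.5°; drift -9.1° → track 172.4°, groundspeed 85.3 kt
Leg 2: heading 96.1°; drift -16.5° → track 79.6°, groundspeed 138.7 kt
Leg 3: heading 257.7°; drift +18.8° → track 276.5°, groundspeed 105.9 kt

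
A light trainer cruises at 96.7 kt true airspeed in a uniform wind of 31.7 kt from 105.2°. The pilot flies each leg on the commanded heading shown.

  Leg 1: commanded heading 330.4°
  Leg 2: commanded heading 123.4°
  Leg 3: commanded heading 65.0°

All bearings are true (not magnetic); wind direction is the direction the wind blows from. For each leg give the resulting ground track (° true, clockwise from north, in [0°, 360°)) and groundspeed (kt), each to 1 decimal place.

Leg 1: heading 330.4°; drift -10.7° → track 319.7°, groundspeed 121.1 kt
Leg 2: heading 123.4°; drift +8.5° → track 131.9°, groundspeed 67.3 kt
Leg 3: heading 65.0°; drift -15.8° → track 49.2°, groundspeed 75.3 kt

Leg 1: track=319.7°, groundspeed=121.1 kt
Leg 2: track=131.9°, groundspeed=67.3 kt
Leg 3: track=49.2°, groundspeed=75.3 kt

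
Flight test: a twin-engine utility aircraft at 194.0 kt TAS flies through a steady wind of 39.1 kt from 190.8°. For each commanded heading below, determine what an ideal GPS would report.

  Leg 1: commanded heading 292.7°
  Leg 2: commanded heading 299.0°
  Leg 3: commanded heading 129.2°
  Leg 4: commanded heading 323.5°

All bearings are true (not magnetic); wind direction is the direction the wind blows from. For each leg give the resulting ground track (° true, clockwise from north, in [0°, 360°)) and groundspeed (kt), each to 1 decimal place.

Leg 1: heading 292.7°; drift +10.7° → track 303.4°, groundspeed 205.7 kt
Leg 2: heading 299.0°; drift +10.2° → track 309.2°, groundspeed 209.5 kt
Leg 3: heading 129.2°; drift -11.1° → track 118.1°, groundspeed 178.7 kt
Leg 4: heading 323.5°; drift +7.4° → track 330.9°, groundspeed 222.4 kt

Leg 1: track=303.4°, groundspeed=205.7 kt
Leg 2: track=309.2°, groundspeed=209.5 kt
Leg 3: track=118.1°, groundspeed=178.7 kt
Leg 4: track=330.9°, groundspeed=222.4 kt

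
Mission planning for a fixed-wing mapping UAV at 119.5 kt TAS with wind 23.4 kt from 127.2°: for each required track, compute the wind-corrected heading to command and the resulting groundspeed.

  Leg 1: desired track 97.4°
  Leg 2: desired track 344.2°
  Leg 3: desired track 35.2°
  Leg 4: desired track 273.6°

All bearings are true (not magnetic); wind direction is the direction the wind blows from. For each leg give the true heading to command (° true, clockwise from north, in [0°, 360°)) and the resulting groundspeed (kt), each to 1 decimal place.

Leg 1: heading=103.0°, groundspeed=98.6 kt
Leg 2: heading=351.0°, groundspeed=137.4 kt
Leg 3: heading=46.5°, groundspeed=118.0 kt
Leg 4: heading=267.4°, groundspeed=138.3 kt

Leg 1: desired track 97.4°; wind correction +5.6° → command heading 103.0°, groundspeed 98.6 kt
Leg 2: desired track 344.2°; wind correction +6.8° → command heading 351.0°, groundspeed 137.4 kt
Leg 3: desired track 35.2°; wind correction +11.3° → command heading 46.5°, groundspeed 118.0 kt
Leg 4: desired track 273.6°; wind correction -6.2° → command heading 267.4°, groundspeed 138.3 kt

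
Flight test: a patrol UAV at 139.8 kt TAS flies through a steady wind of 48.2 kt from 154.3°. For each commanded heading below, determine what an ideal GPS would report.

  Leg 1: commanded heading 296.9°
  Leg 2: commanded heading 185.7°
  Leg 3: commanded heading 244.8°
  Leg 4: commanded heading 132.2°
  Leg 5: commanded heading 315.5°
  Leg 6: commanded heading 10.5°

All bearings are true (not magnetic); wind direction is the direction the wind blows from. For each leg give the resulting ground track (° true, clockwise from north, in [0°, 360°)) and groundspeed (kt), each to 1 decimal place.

Leg 1: heading 296.9°; drift +9.3° → track 306.2°, groundspeed 180.5 kt
Leg 2: heading 185.7°; drift +14.3° → track 200.0°, groundspeed 101.8 kt
Leg 3: heading 244.8°; drift +19.0° → track 263.8°, groundspeed 148.3 kt
Leg 4: heading 132.2°; drift -10.8° → track 121.4°, groundspeed 96.9 kt
Leg 5: heading 315.5°; drift +4.8° → track 320.3°, groundspeed 186.1 kt
Leg 6: heading 10.5°; drift -9.1° → track 1.4°, groundspeed 180.9 kt

Leg 1: track=306.2°, groundspeed=180.5 kt
Leg 2: track=200.0°, groundspeed=101.8 kt
Leg 3: track=263.8°, groundspeed=148.3 kt
Leg 4: track=121.4°, groundspeed=96.9 kt
Leg 5: track=320.3°, groundspeed=186.1 kt
Leg 6: track=1.4°, groundspeed=180.9 kt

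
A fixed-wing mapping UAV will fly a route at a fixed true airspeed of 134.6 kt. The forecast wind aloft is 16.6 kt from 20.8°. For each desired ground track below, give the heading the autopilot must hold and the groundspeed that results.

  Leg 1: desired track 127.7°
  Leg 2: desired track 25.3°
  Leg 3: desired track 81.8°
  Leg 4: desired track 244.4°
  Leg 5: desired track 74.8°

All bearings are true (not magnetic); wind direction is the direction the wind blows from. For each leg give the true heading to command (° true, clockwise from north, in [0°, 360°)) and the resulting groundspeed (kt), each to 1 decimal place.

Leg 1: desired track 127.7°; wind correction -6.8° → command heading 120.9°, groundspeed 138.5 kt
Leg 2: desired track 25.3°; wind correction -0.6° → command heading 24.7°, groundspeed 118.0 kt
Leg 3: desired track 81.8°; wind correction -6.2° → command heading 75.6°, groundspeed 125.8 kt
Leg 4: desired track 244.4°; wind correction +4.9° → command heading 249.3°, groundspeed 146.1 kt
Leg 5: desired track 74.8°; wind correction -5.7° → command heading 69.1°, groundspeed 124.2 kt

Leg 1: heading=120.9°, groundspeed=138.5 kt
Leg 2: heading=24.7°, groundspeed=118.0 kt
Leg 3: heading=75.6°, groundspeed=125.8 kt
Leg 4: heading=249.3°, groundspeed=146.1 kt
Leg 5: heading=69.1°, groundspeed=124.2 kt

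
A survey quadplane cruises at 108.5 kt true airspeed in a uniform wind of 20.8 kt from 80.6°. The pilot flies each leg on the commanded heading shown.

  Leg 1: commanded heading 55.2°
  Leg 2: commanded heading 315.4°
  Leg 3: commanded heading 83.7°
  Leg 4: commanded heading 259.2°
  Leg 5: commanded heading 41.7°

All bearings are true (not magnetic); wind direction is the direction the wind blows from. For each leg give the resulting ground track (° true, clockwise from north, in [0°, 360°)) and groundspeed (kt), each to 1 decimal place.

Leg 1: track=49.5°, groundspeed=90.2 kt
Leg 2: track=307.4°, groundspeed=121.7 kt
Leg 3: track=84.4°, groundspeed=87.7 kt
Leg 4: track=259.4°, groundspeed=129.3 kt
Leg 5: track=33.6°, groundspeed=93.2 kt

Leg 1: heading 55.2°; drift -5.7° → track 49.5°, groundspeed 90.2 kt
Leg 2: heading 315.4°; drift -8.0° → track 307.4°, groundspeed 121.7 kt
Leg 3: heading 83.7°; drift +0.7° → track 84.4°, groundspeed 87.7 kt
Leg 4: heading 259.2°; drift +0.2° → track 259.4°, groundspeed 129.3 kt
Leg 5: heading 41.7°; drift -8.1° → track 33.6°, groundspeed 93.2 kt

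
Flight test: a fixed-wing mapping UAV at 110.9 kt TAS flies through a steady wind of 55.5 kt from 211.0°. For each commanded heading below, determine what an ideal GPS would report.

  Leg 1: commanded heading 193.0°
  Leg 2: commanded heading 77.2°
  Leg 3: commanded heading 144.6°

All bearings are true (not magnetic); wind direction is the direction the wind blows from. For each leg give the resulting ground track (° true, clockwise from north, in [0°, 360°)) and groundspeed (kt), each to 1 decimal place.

Leg 1: heading 193.0°; drift -16.4° → track 176.6°, groundspeed 60.6 kt
Leg 2: heading 77.2°; drift -15.0° → track 62.2°, groundspeed 154.6 kt
Leg 3: heading 144.6°; drift -29.8° → track 114.8°, groundspeed 102.2 kt

Leg 1: track=176.6°, groundspeed=60.6 kt
Leg 2: track=62.2°, groundspeed=154.6 kt
Leg 3: track=114.8°, groundspeed=102.2 kt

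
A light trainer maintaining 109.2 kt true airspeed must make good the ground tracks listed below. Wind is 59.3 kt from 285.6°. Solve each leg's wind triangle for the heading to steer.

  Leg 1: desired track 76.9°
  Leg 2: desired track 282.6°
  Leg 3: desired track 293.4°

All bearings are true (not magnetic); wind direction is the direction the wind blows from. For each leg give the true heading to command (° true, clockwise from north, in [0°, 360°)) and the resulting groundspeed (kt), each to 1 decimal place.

Leg 1: heading=61.8°, groundspeed=157.4 kt
Leg 2: heading=284.2°, groundspeed=49.9 kt
Leg 3: heading=289.2°, groundspeed=50.2 kt

Leg 1: desired track 76.9°; wind correction -15.1° → command heading 61.8°, groundspeed 157.4 kt
Leg 2: desired track 282.6°; wind correction +1.6° → command heading 284.2°, groundspeed 49.9 kt
Leg 3: desired track 293.4°; wind correction -4.2° → command heading 289.2°, groundspeed 50.2 kt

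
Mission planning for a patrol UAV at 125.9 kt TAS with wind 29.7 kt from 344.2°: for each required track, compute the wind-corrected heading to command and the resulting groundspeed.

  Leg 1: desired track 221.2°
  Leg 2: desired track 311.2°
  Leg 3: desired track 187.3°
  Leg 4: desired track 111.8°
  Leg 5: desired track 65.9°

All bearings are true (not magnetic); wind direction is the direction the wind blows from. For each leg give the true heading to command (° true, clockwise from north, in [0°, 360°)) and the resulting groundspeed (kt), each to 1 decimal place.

Leg 1: desired track 221.2°; wind correction +11.4° → command heading 232.6°, groundspeed 139.6 kt
Leg 2: desired track 311.2°; wind correction +7.4° → command heading 318.6°, groundspeed 99.9 kt
Leg 3: desired track 187.3°; wind correction +5.3° → command heading 192.6°, groundspeed 152.7 kt
Leg 4: desired track 111.8°; wind correction -10.8° → command heading 101.0°, groundspeed 141.8 kt
Leg 5: desired track 65.9°; wind correction -13.5° → command heading 52.4°, groundspeed 118.1 kt

Leg 1: heading=232.6°, groundspeed=139.6 kt
Leg 2: heading=318.6°, groundspeed=99.9 kt
Leg 3: heading=192.6°, groundspeed=152.7 kt
Leg 4: heading=101.0°, groundspeed=141.8 kt
Leg 5: heading=52.4°, groundspeed=118.1 kt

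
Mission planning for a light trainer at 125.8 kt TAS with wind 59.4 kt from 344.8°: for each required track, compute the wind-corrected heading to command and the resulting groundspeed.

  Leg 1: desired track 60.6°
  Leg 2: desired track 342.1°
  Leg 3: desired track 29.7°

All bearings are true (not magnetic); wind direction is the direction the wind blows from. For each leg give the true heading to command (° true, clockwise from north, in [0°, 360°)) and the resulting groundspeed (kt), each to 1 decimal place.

Leg 1: desired track 60.6°; wind correction -27.2° → command heading 33.4°, groundspeed 97.3 kt
Leg 2: desired track 342.1°; wind correction +1.3° → command heading 343.4°, groundspeed 66.4 kt
Leg 3: desired track 29.7°; wind correction -19.5° → command heading 10.2°, groundspeed 76.5 kt

Leg 1: heading=33.4°, groundspeed=97.3 kt
Leg 2: heading=343.4°, groundspeed=66.4 kt
Leg 3: heading=10.2°, groundspeed=76.5 kt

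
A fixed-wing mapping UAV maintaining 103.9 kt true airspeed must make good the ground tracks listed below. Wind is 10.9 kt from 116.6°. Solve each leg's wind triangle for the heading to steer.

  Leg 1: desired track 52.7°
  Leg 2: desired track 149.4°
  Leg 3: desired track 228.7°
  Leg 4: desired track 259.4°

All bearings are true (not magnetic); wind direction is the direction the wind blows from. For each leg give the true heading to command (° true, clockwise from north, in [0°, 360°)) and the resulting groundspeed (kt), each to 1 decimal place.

Leg 1: heading=58.1°, groundspeed=98.6 kt
Leg 2: heading=146.1°, groundspeed=94.6 kt
Leg 3: heading=223.1°, groundspeed=107.5 kt
Leg 4: heading=255.8°, groundspeed=112.4 kt

Leg 1: desired track 52.7°; wind correction +5.4° → command heading 58.1°, groundspeed 98.6 kt
Leg 2: desired track 149.4°; wind correction -3.3° → command heading 146.1°, groundspeed 94.6 kt
Leg 3: desired track 228.7°; wind correction -5.6° → command heading 223.1°, groundspeed 107.5 kt
Leg 4: desired track 259.4°; wind correction -3.6° → command heading 255.8°, groundspeed 112.4 kt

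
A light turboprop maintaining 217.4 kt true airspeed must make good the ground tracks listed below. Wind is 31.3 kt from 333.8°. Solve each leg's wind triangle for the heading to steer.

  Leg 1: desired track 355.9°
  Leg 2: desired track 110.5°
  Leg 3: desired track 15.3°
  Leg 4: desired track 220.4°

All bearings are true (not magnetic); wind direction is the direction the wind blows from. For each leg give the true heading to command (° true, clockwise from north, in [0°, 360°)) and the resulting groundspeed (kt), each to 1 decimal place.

Leg 1: heading=352.8°, groundspeed=188.1 kt
Leg 2: heading=104.8°, groundspeed=239.1 kt
Leg 3: heading=9.8°, groundspeed=193.0 kt
Leg 4: heading=228.0°, groundspeed=227.9 kt

Leg 1: desired track 355.9°; wind correction -3.1° → command heading 352.8°, groundspeed 188.1 kt
Leg 2: desired track 110.5°; wind correction -5.7° → command heading 104.8°, groundspeed 239.1 kt
Leg 3: desired track 15.3°; wind correction -5.5° → command heading 9.8°, groundspeed 193.0 kt
Leg 4: desired track 220.4°; wind correction +7.6° → command heading 228.0°, groundspeed 227.9 kt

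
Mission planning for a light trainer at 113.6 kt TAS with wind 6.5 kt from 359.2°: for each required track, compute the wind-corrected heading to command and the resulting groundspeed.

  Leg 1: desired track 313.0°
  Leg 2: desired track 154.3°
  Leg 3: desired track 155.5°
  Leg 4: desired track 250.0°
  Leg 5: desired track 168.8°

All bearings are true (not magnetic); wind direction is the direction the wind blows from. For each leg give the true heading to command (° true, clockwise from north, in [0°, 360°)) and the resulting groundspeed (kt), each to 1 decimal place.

Leg 1: heading=315.4°, groundspeed=109.0 kt
Leg 2: heading=152.9°, groundspeed=119.5 kt
Leg 3: heading=154.2°, groundspeed=119.5 kt
Leg 4: heading=253.1°, groundspeed=115.6 kt
Leg 5: heading=168.2°, groundspeed=120.0 kt

Leg 1: desired track 313.0°; wind correction +2.4° → command heading 315.4°, groundspeed 109.0 kt
Leg 2: desired track 154.3°; wind correction -1.4° → command heading 152.9°, groundspeed 119.5 kt
Leg 3: desired track 155.5°; wind correction -1.3° → command heading 154.2°, groundspeed 119.5 kt
Leg 4: desired track 250.0°; wind correction +3.1° → command heading 253.1°, groundspeed 115.6 kt
Leg 5: desired track 168.8°; wind correction -0.6° → command heading 168.2°, groundspeed 120.0 kt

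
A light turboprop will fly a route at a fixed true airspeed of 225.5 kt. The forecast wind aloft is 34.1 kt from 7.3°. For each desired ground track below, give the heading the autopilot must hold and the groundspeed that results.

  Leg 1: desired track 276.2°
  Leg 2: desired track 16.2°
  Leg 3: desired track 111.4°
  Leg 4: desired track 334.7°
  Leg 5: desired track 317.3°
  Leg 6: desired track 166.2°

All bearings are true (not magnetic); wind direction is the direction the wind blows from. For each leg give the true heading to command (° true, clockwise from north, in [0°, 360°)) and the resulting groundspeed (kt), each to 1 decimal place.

Leg 1: desired track 276.2°; wind correction +8.7° → command heading 284.9°, groundspeed 223.6 kt
Leg 2: desired track 16.2°; wind correction -1.3° → command heading 14.9°, groundspeed 191.7 kt
Leg 3: desired track 111.4°; wind correction -8.4° → command heading 103.0°, groundspeed 231.4 kt
Leg 4: desired track 334.7°; wind correction +4.7° → command heading 339.4°, groundspeed 196.0 kt
Leg 5: desired track 317.3°; wind correction +6.7° → command heading 324.0°, groundspeed 202.1 kt
Leg 6: desired track 166.2°; wind correction -3.1° → command heading 163.1°, groundspeed 257.0 kt

Leg 1: heading=284.9°, groundspeed=223.6 kt
Leg 2: heading=14.9°, groundspeed=191.7 kt
Leg 3: heading=103.0°, groundspeed=231.4 kt
Leg 4: heading=339.4°, groundspeed=196.0 kt
Leg 5: heading=324.0°, groundspeed=202.1 kt
Leg 6: heading=163.1°, groundspeed=257.0 kt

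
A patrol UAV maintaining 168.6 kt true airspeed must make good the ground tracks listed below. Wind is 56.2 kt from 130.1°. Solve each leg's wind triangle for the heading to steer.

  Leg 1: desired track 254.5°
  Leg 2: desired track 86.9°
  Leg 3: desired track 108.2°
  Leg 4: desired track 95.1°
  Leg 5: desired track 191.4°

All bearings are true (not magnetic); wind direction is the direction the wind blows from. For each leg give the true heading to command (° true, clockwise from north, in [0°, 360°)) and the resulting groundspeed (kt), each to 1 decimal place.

Leg 1: desired track 254.5°; wind correction -16.0° → command heading 238.5°, groundspeed 193.8 kt
Leg 2: desired track 86.9°; wind correction +13.2° → command heading 100.1°, groundspeed 123.2 kt
Leg 3: desired track 108.2°; wind correction +7.1° → command heading 115.3°, groundspeed 115.1 kt
Leg 4: desired track 95.1°; wind correction +11.0° → command heading 106.1°, groundspeed 119.5 kt
Leg 5: desired track 191.4°; wind correction -17.0° → command heading 174.4°, groundspeed 134.2 kt

Leg 1: heading=238.5°, groundspeed=193.8 kt
Leg 2: heading=100.1°, groundspeed=123.2 kt
Leg 3: heading=115.3°, groundspeed=115.1 kt
Leg 4: heading=106.1°, groundspeed=119.5 kt
Leg 5: heading=174.4°, groundspeed=134.2 kt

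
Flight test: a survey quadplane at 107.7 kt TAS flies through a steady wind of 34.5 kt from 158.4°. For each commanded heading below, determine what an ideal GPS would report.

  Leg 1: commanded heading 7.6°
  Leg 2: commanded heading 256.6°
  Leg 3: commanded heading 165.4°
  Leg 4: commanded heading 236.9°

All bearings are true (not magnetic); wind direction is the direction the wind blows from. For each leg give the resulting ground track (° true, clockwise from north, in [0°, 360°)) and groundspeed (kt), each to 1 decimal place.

Leg 1: track=0.6°, groundspeed=138.8 kt
Leg 2: track=273.5°, groundspeed=117.7 kt
Leg 3: track=168.7°, groundspeed=73.6 kt
Leg 4: track=255.4°, groundspeed=106.3 kt

Leg 1: heading 7.6°; drift -7.0° → track 0.6°, groundspeed 138.8 kt
Leg 2: heading 256.6°; drift +16.9° → track 273.5°, groundspeed 117.7 kt
Leg 3: heading 165.4°; drift +3.3° → track 168.7°, groundspeed 73.6 kt
Leg 4: heading 236.9°; drift +18.5° → track 255.4°, groundspeed 106.3 kt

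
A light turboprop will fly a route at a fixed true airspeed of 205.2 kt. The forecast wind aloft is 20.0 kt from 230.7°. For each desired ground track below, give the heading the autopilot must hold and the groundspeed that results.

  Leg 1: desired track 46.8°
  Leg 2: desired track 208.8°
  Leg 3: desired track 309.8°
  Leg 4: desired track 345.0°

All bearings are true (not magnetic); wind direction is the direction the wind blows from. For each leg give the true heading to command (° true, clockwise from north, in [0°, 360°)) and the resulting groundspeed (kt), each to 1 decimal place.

Leg 1: desired track 46.8°; wind correction -0.4° → command heading 46.4°, groundspeed 225.1 kt
Leg 2: desired track 208.8°; wind correction +2.1° → command heading 210.9°, groundspeed 186.5 kt
Leg 3: desired track 309.8°; wind correction -5.5° → command heading 304.3°, groundspeed 200.5 kt
Leg 4: desired track 345.0°; wind correction -5.1° → command heading 339.9°, groundspeed 212.6 kt

Leg 1: heading=46.4°, groundspeed=225.1 kt
Leg 2: heading=210.9°, groundspeed=186.5 kt
Leg 3: heading=304.3°, groundspeed=200.5 kt
Leg 4: heading=339.9°, groundspeed=212.6 kt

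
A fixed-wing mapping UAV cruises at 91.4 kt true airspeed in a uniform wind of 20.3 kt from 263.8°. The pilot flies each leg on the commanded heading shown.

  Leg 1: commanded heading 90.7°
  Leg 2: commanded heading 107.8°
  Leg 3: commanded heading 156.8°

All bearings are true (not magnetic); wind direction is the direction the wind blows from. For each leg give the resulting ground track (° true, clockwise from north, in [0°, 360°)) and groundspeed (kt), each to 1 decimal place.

Leg 1: track=89.4°, groundspeed=111.6 kt
Leg 2: track=103.5°, groundspeed=110.3 kt
Leg 3: track=145.5°, groundspeed=99.3 kt

Leg 1: heading 90.7°; drift -1.3° → track 89.4°, groundspeed 111.6 kt
Leg 2: heading 107.8°; drift -4.3° → track 103.5°, groundspeed 110.3 kt
Leg 3: heading 156.8°; drift -11.3° → track 145.5°, groundspeed 99.3 kt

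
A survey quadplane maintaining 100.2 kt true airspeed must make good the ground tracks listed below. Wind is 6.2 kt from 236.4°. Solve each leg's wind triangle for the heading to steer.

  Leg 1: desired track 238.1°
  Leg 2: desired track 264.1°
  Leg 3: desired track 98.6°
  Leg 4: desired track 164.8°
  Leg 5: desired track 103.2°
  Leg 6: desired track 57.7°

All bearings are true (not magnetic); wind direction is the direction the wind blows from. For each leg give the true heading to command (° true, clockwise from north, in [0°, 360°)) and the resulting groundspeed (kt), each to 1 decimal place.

Leg 1: desired track 238.1°; wind correction -0.1° → command heading 238.0°, groundspeed 94.0 kt
Leg 2: desired track 264.1°; wind correction -1.6° → command heading 262.5°, groundspeed 94.7 kt
Leg 3: desired track 98.6°; wind correction +2.4° → command heading 101.0°, groundspeed 104.7 kt
Leg 4: desired track 164.8°; wind correction +3.4° → command heading 168.2°, groundspeed 98.1 kt
Leg 5: desired track 103.2°; wind correction +2.6° → command heading 105.8°, groundspeed 104.3 kt
Leg 6: desired track 57.7°; wind correction +0.1° → command heading 57.8°, groundspeed 106.4 kt

Leg 1: heading=238.0°, groundspeed=94.0 kt
Leg 2: heading=262.5°, groundspeed=94.7 kt
Leg 3: heading=101.0°, groundspeed=104.7 kt
Leg 4: heading=168.2°, groundspeed=98.1 kt
Leg 5: heading=105.8°, groundspeed=104.3 kt
Leg 6: heading=57.8°, groundspeed=106.4 kt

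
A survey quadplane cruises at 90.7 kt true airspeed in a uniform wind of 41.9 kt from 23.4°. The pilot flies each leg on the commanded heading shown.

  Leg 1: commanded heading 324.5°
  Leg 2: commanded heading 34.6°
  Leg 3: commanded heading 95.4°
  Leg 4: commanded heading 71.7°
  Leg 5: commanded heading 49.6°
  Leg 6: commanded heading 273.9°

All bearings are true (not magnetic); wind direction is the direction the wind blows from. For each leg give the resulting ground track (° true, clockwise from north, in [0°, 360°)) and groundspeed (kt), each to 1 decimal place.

Leg 1: track=297.0°, groundspeed=77.8 kt
Leg 2: track=43.9°, groundspeed=50.3 kt
Leg 3: track=122.5°, groundspeed=87.4 kt
Leg 4: track=98.2°, groundspeed=70.2 kt
Leg 5: track=68.8°, groundspeed=56.2 kt
Leg 6: track=253.2°, groundspeed=111.9 kt

Leg 1: heading 324.5°; drift -27.5° → track 297.0°, groundspeed 77.8 kt
Leg 2: heading 34.6°; drift +9.3° → track 43.9°, groundspeed 50.3 kt
Leg 3: heading 95.4°; drift +27.1° → track 122.5°, groundspeed 87.4 kt
Leg 4: heading 71.7°; drift +26.5° → track 98.2°, groundspeed 70.2 kt
Leg 5: heading 49.6°; drift +19.2° → track 68.8°, groundspeed 56.2 kt
Leg 6: heading 273.9°; drift -20.7° → track 253.2°, groundspeed 111.9 kt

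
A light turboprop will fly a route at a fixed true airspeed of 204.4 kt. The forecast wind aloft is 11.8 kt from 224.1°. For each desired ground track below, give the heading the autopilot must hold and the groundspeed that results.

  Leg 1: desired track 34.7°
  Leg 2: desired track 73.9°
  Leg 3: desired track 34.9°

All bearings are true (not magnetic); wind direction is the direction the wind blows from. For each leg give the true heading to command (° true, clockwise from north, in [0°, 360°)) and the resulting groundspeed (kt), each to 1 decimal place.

Leg 1: heading=34.2°, groundspeed=216.0 kt
Leg 2: heading=75.5°, groundspeed=214.6 kt
Leg 3: heading=34.4°, groundspeed=216.0 kt

Leg 1: desired track 34.7°; wind correction -0.5° → command heading 34.2°, groundspeed 216.0 kt
Leg 2: desired track 73.9°; wind correction +1.6° → command heading 75.5°, groundspeed 214.6 kt
Leg 3: desired track 34.9°; wind correction -0.5° → command heading 34.4°, groundspeed 216.0 kt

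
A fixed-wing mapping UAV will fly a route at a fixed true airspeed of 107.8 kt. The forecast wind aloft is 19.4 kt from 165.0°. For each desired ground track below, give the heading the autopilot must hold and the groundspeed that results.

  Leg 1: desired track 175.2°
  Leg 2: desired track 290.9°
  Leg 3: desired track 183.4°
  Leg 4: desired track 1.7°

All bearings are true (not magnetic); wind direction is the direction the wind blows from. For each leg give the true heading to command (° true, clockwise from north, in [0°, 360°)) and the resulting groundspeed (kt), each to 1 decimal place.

Leg 1: desired track 175.2°; wind correction -1.8° → command heading 173.4°, groundspeed 88.7 kt
Leg 2: desired track 290.9°; wind correction -8.4° → command heading 282.5°, groundspeed 118.0 kt
Leg 3: desired track 183.4°; wind correction -3.3° → command heading 180.1°, groundspeed 89.2 kt
Leg 4: desired track 1.7°; wind correction +3.0° → command heading 4.7°, groundspeed 126.2 kt

Leg 1: heading=173.4°, groundspeed=88.7 kt
Leg 2: heading=282.5°, groundspeed=118.0 kt
Leg 3: heading=180.1°, groundspeed=89.2 kt
Leg 4: heading=4.7°, groundspeed=126.2 kt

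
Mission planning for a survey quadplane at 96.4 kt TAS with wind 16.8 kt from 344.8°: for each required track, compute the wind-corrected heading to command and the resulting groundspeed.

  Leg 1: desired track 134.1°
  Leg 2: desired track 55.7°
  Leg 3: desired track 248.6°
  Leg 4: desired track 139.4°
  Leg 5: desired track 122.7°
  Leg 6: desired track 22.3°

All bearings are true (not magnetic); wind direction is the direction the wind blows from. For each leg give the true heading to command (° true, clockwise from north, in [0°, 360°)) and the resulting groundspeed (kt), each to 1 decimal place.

Leg 1: heading=129.0°, groundspeed=110.5 kt
Leg 2: heading=46.2°, groundspeed=89.6 kt
Leg 3: heading=258.6°, groundspeed=96.8 kt
Leg 4: heading=135.1°, groundspeed=111.3 kt
Leg 5: heading=116.0°, groundspeed=108.2 kt
Leg 6: heading=16.2°, groundspeed=82.5 kt

Leg 1: desired track 134.1°; wind correction -5.1° → command heading 129.0°, groundspeed 110.5 kt
Leg 2: desired track 55.7°; wind correction -9.5° → command heading 46.2°, groundspeed 89.6 kt
Leg 3: desired track 248.6°; wind correction +10.0° → command heading 258.6°, groundspeed 96.8 kt
Leg 4: desired track 139.4°; wind correction -4.3° → command heading 135.1°, groundspeed 111.3 kt
Leg 5: desired track 122.7°; wind correction -6.7° → command heading 116.0°, groundspeed 108.2 kt
Leg 6: desired track 22.3°; wind correction -6.1° → command heading 16.2°, groundspeed 82.5 kt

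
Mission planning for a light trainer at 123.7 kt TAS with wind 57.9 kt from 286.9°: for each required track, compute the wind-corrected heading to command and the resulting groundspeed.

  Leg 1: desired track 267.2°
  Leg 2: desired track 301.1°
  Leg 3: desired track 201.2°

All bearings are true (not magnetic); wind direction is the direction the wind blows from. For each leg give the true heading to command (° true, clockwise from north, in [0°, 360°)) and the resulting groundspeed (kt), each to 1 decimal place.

Leg 1: heading=276.3°, groundspeed=67.6 kt
Leg 2: heading=294.5°, groundspeed=66.8 kt
Leg 3: heading=229.0°, groundspeed=105.1 kt

Leg 1: desired track 267.2°; wind correction +9.1° → command heading 276.3°, groundspeed 67.6 kt
Leg 2: desired track 301.1°; wind correction -6.6° → command heading 294.5°, groundspeed 66.8 kt
Leg 3: desired track 201.2°; wind correction +27.8° → command heading 229.0°, groundspeed 105.1 kt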